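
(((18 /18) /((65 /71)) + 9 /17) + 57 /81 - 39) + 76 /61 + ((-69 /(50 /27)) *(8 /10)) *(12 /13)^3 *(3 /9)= -43.24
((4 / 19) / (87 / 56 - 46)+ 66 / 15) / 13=1039282 / 3073915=0.34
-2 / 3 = -0.67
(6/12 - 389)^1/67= -777/134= -5.80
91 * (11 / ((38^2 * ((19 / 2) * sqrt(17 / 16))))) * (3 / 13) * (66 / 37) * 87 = 2652804 * sqrt(17) / 4314311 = 2.54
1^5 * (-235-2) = -237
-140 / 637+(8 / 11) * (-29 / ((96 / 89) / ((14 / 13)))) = -127789 / 6006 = -21.28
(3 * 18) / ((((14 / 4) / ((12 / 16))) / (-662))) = -53622 / 7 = -7660.29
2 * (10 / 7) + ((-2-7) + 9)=20 / 7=2.86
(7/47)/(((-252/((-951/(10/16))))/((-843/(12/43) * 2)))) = -3830311/705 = -5433.07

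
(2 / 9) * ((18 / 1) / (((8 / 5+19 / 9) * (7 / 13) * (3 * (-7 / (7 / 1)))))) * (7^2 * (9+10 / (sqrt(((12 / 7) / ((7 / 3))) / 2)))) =-63700 * sqrt(2) / 167 - 49140 / 167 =-833.69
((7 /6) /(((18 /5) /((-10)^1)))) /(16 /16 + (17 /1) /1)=-175 /972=-0.18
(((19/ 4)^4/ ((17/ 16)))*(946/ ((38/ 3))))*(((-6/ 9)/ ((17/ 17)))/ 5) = -3244307/ 680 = -4771.04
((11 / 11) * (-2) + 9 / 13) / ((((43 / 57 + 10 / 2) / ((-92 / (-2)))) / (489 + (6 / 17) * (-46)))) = -4942.08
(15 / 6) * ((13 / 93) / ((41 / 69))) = 1495 / 2542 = 0.59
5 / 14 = 0.36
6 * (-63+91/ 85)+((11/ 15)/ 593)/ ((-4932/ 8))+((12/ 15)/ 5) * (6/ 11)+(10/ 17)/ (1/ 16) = -3712975641554/ 10254645225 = -362.08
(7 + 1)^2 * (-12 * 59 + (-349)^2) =7749952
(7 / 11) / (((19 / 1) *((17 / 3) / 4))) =0.02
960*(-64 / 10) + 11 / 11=-6143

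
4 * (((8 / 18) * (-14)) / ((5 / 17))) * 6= -7616 / 15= -507.73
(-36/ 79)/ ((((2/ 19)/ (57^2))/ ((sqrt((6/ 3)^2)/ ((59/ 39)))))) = -86670324/ 4661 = -18594.79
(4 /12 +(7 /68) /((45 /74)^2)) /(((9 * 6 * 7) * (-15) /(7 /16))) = -10529 /223074000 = -0.00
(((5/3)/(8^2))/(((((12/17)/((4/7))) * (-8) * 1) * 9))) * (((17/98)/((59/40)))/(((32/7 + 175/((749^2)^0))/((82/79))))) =-296225/1488248500032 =-0.00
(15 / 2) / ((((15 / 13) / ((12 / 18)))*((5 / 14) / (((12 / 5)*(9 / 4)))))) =1638 / 25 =65.52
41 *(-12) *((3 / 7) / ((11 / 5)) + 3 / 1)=-121032 / 77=-1571.84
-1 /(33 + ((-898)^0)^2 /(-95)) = -95 /3134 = -0.03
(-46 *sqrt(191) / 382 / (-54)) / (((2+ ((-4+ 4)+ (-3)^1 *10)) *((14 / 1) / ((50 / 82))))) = -0.00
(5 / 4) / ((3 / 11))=55 / 12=4.58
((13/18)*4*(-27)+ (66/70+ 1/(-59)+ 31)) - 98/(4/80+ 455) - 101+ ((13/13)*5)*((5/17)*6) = -138.47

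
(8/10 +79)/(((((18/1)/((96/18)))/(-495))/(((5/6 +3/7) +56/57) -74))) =839828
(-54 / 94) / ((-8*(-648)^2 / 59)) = 59 / 5847552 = 0.00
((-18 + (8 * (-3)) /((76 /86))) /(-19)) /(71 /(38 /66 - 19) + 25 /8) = -27456 /8417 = -3.26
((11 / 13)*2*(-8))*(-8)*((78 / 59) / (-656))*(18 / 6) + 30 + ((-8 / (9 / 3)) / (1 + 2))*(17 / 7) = 4143134 / 152397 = 27.19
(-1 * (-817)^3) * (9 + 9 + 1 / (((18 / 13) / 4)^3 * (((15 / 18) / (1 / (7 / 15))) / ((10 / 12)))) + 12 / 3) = 68332006355926 / 1701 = 40171667463.80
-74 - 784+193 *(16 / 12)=-1802 / 3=-600.67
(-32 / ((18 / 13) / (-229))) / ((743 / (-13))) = -619216 / 6687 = -92.60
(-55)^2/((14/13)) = 39325/14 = 2808.93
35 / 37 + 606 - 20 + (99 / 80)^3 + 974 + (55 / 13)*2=386967833819 / 246272000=1571.30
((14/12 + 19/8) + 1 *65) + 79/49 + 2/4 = 83089/1176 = 70.65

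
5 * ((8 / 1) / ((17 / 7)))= 280 / 17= 16.47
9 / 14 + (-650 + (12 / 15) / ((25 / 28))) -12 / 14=-1136307 / 1750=-649.32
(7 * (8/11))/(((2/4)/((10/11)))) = 1120/121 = 9.26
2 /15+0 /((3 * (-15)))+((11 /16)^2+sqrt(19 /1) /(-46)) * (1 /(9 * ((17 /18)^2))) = 0.18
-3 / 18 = -1 / 6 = -0.17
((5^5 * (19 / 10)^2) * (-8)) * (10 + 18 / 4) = -1308625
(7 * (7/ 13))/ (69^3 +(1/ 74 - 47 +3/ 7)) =25382/ 2211866085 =0.00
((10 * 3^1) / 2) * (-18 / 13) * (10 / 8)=-675 / 26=-25.96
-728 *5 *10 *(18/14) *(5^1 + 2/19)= -4539600/19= -238926.32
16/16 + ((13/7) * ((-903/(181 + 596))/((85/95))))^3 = -1112750354234/85358358827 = -13.04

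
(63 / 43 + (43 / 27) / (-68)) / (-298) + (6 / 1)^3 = 5081611045 / 23526504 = 216.00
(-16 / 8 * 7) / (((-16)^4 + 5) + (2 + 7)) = -0.00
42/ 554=21/ 277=0.08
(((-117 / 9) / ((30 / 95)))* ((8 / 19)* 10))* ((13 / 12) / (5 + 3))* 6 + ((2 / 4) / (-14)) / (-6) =-23659 / 168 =-140.83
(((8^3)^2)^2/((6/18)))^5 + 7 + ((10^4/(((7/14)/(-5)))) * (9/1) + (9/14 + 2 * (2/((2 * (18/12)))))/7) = 109484546430540831818837028313672388696089960367040642059933/294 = 372396416430410992581078300000000000000000000000000000000.00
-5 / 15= -0.33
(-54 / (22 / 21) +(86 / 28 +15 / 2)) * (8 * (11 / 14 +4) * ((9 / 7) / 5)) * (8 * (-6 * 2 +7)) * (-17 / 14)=-517470480 / 26411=-19592.99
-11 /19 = -0.58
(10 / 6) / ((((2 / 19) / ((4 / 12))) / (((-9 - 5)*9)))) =-665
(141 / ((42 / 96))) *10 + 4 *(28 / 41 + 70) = 1006104 / 287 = 3505.59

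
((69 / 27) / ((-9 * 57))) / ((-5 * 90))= 23 / 2077650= 0.00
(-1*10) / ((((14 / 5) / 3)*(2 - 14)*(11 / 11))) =25 / 28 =0.89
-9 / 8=-1.12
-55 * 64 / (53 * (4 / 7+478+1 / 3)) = -73920 / 533021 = -0.14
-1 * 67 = -67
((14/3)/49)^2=4/441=0.01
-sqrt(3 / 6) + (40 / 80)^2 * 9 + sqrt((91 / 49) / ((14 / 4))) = -sqrt(2) / 2 + sqrt(26) / 7 + 9 / 4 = 2.27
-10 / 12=-5 / 6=-0.83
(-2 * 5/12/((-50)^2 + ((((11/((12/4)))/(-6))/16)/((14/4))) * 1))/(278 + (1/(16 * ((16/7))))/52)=-3727360/3108610550609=-0.00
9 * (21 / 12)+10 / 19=1237 / 76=16.28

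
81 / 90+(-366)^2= 1339569 / 10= 133956.90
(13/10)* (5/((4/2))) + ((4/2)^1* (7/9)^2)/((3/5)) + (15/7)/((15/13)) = 48469/6804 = 7.12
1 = 1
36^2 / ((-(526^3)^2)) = -81 / 1323714975815236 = -0.00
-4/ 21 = -0.19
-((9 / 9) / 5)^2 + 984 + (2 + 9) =24874 / 25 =994.96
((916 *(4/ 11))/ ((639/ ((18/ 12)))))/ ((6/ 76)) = 69616/ 7029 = 9.90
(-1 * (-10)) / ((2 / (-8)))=-40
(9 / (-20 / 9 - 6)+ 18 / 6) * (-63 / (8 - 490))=8883 / 35668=0.25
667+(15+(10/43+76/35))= 1030028/1505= 684.40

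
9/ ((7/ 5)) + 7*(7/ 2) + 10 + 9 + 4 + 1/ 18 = 3401/ 63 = 53.98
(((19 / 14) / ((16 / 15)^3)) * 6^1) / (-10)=-38475 / 57344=-0.67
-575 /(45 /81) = -1035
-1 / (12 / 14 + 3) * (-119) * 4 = 3332 / 27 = 123.41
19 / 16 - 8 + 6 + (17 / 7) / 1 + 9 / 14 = 253 / 112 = 2.26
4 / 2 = 2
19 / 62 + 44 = 2747 / 62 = 44.31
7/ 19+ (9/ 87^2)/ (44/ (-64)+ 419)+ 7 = 788034124/ 106947447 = 7.37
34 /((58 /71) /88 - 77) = -106216 /240519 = -0.44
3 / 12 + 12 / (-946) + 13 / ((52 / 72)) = 34505 / 1892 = 18.24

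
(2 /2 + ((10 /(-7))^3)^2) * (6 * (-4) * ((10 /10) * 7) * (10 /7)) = -268235760 /117649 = -2279.97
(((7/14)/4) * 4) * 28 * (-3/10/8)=-21/40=-0.52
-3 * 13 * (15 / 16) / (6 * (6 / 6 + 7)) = -195 / 256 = -0.76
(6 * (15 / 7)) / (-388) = -45 / 1358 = -0.03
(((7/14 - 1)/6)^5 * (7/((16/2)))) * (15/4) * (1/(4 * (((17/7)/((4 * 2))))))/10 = -49/45121536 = -0.00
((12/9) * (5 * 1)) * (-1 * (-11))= 220/3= 73.33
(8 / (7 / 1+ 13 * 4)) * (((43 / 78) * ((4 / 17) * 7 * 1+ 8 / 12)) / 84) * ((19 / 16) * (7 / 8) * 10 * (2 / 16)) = 4085 / 1527552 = 0.00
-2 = -2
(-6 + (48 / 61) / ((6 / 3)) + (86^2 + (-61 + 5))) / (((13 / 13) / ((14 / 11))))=6263572 / 671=9334.68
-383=-383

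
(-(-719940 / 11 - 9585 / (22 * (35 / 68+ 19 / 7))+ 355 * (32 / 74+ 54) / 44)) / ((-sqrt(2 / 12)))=-81503892295 * sqrt(6) / 1251118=-159571.64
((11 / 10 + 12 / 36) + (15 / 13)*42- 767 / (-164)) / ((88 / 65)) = 1745203 / 43296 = 40.31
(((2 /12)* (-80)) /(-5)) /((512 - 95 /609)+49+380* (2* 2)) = 812 /633617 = 0.00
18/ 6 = 3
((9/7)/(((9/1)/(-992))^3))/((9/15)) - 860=-4882420300/1701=-2870323.52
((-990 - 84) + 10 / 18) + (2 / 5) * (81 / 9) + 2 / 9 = -48133 / 45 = -1069.62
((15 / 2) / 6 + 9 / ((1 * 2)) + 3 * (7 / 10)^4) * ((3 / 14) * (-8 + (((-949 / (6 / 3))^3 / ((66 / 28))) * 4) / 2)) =-387098183302613 / 3080000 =-125681228.35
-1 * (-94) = 94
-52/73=-0.71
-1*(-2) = 2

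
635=635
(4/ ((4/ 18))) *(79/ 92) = 711/ 46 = 15.46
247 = 247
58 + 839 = 897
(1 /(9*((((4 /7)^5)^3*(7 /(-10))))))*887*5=-15039596640426575 /4831838208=-3112603.53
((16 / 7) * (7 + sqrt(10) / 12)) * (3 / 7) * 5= 20 * sqrt(10) / 49 + 240 / 7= 35.58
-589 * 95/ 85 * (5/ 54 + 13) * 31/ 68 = -3929.15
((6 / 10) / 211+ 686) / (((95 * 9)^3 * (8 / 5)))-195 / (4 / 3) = -154300260472517 / 1055044521000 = -146.25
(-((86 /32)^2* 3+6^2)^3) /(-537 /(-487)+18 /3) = -522313878555063 /19344130048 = -27001.16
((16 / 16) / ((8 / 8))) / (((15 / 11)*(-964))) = -11 / 14460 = -0.00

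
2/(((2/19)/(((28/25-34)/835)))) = -15618/20875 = -0.75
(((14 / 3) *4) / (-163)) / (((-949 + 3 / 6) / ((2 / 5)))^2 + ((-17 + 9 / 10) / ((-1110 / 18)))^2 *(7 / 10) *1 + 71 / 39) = -49831600000 / 2446698726871370047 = -0.00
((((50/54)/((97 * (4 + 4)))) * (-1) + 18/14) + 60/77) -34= -51522893/1613304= -31.94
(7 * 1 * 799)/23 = 5593/23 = 243.17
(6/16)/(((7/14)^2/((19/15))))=19/10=1.90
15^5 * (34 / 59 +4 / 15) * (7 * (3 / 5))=158618250 / 59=2688444.92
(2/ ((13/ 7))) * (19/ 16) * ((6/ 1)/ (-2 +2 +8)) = 399/ 416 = 0.96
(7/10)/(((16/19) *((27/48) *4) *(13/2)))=133/2340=0.06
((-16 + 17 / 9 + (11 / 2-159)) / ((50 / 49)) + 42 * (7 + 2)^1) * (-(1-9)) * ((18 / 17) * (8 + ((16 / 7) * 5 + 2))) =659544 / 17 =38796.71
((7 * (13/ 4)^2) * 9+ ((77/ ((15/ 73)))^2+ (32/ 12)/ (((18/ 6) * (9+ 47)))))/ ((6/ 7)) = 3555481217/ 21600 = 164605.61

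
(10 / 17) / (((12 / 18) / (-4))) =-60 / 17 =-3.53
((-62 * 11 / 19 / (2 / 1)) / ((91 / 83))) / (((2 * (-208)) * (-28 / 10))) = -141515 / 10069696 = -0.01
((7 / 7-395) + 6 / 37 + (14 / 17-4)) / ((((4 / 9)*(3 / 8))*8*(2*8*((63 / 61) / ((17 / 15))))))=-7616521 / 372960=-20.42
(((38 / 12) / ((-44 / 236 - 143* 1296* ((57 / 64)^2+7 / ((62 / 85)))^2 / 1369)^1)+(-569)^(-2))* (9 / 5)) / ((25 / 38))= -28131742667316569290386 / 48137823844188938319282625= -0.00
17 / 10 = 1.70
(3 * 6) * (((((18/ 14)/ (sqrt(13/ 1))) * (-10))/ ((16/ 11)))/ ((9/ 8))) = -990 * sqrt(13)/ 91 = -39.23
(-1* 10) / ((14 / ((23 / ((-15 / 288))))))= 2208 / 7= 315.43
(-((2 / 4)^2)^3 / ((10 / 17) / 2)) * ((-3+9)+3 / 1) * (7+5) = -459 / 80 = -5.74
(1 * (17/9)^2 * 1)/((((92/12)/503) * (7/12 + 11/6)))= 96.86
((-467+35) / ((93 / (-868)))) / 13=4032 / 13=310.15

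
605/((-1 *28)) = -605/28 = -21.61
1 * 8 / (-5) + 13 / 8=1 / 40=0.02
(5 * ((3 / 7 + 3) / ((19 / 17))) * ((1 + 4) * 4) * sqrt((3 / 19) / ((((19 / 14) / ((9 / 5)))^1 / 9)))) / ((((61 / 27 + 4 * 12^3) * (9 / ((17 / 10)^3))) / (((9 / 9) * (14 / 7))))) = 54121608 * sqrt(210) / 11793824875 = 0.07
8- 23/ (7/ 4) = -36/ 7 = -5.14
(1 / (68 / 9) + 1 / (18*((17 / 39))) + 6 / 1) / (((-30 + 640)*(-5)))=-1277 / 622200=-0.00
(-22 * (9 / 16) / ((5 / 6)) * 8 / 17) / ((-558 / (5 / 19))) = 0.00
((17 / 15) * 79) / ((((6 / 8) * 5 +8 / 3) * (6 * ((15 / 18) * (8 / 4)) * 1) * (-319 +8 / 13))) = -34918 / 7967575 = -0.00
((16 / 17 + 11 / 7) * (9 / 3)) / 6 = 299 / 238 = 1.26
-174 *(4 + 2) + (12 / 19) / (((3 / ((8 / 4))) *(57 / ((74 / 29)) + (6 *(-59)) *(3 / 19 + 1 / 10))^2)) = -245338981428916 / 234999044289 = -1044.00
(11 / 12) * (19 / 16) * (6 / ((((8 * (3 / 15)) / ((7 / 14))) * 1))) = 1045 / 512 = 2.04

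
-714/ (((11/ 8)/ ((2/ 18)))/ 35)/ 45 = -13328/ 297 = -44.88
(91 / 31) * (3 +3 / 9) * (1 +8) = 2730 / 31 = 88.06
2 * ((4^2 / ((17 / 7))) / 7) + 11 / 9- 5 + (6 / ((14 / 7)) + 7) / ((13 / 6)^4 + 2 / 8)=-1278754 / 883881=-1.45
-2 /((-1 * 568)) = 1 /284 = 0.00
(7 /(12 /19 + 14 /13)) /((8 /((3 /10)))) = 5187 /33760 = 0.15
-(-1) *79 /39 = 79 /39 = 2.03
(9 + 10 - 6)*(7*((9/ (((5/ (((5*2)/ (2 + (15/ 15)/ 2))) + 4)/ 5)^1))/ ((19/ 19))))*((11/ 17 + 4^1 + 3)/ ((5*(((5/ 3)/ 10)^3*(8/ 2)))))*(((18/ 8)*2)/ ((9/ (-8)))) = -4380480/ 17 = -257675.29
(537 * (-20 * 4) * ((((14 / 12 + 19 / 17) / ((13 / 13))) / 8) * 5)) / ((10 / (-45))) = 9384075 / 34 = 276002.21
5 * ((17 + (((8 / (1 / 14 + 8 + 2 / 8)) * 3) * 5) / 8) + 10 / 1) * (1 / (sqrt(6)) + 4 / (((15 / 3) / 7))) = 11185 * sqrt(6) / 466 + 187908 / 233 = 865.27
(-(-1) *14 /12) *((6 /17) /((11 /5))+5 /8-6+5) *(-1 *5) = 3745 /2992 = 1.25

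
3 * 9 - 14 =13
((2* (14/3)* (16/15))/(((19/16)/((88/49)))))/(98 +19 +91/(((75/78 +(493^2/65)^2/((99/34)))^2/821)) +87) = 181754844488845376389244865536/2462621624575368409893575777445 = 0.07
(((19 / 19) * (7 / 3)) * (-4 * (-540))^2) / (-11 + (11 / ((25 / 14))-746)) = -90720000 / 6257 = -14498.96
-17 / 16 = -1.06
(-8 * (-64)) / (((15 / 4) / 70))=28672 / 3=9557.33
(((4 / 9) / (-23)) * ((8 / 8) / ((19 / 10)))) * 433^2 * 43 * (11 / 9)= -3547291880 / 35397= -100214.48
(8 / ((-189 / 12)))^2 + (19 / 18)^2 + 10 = 11.37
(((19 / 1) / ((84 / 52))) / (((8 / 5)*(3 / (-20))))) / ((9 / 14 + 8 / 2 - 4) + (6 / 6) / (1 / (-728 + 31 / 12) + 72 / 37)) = -644583550 / 15219051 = -42.35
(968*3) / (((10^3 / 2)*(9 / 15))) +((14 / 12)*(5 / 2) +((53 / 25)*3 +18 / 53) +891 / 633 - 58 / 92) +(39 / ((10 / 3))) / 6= 849693949 / 38581350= 22.02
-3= -3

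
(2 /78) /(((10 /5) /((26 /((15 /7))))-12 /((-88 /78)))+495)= 77 /1518921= 0.00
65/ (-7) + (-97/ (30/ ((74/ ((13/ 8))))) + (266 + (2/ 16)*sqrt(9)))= 109.85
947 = 947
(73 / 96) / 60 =73 / 5760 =0.01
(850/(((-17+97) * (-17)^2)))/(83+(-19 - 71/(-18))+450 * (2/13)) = 585/2182732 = 0.00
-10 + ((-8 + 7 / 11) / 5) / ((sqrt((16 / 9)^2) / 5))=-2489 / 176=-14.14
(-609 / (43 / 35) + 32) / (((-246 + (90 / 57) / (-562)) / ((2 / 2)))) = 106454321 / 56476587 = 1.88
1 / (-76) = -1 / 76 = -0.01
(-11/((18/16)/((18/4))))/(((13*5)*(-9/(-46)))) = -2024/585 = -3.46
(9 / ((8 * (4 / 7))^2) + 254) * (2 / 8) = 260537 / 4096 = 63.61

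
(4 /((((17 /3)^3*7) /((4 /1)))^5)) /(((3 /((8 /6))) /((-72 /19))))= -1880739938304 /914066140307784006626069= -0.00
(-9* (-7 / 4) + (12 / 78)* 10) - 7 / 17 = 14919 / 884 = 16.88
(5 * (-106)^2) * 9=505620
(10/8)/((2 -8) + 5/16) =-20/91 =-0.22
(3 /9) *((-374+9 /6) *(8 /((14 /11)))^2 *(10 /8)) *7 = -901450 /21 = -42926.19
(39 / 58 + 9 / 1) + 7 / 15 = 8821 / 870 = 10.14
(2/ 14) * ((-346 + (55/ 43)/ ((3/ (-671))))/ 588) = -81539/ 530964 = -0.15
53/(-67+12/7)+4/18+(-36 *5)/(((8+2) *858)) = -359114/588159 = -0.61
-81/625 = -0.13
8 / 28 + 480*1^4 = 480.29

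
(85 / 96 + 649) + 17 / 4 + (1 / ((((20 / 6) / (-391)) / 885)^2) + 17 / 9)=3103666723087 / 288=10776620566.27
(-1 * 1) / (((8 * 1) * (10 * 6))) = -0.00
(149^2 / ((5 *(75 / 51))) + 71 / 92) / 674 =34731239 / 7751000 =4.48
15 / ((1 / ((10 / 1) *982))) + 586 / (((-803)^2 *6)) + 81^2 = 297632872940 / 1934427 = 153861.00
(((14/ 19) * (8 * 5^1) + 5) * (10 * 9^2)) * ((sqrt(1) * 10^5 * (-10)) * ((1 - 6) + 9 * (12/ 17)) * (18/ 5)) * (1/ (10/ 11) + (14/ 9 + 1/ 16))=-369668514705.88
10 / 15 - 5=-13 / 3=-4.33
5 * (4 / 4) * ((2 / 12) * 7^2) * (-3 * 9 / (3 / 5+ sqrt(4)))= -11025 / 26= -424.04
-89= -89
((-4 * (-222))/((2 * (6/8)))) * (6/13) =3552/13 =273.23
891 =891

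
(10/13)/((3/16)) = 160/39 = 4.10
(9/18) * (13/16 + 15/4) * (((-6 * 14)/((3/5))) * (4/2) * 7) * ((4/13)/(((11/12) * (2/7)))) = -751170/143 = -5252.94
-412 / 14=-206 / 7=-29.43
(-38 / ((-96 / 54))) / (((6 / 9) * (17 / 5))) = 9.43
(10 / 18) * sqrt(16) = 20 / 9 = 2.22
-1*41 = -41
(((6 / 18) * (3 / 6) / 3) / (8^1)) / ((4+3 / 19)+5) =19 / 25056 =0.00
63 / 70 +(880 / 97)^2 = 7828681 / 94090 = 83.20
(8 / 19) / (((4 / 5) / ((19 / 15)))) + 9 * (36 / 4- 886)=-23677 / 3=-7892.33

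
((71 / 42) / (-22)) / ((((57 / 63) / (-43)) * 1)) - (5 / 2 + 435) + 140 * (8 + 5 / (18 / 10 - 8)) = 14856313 / 25916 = 573.25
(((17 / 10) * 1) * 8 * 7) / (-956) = -119 / 1195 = -0.10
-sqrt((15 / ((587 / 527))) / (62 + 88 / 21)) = -0.45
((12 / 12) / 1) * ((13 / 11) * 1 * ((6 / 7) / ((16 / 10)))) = 0.63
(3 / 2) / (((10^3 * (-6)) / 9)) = -9 / 4000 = -0.00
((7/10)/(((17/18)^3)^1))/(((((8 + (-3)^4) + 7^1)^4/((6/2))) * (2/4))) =189/3219783680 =0.00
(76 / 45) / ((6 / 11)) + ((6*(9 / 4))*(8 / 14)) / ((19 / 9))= 121204 / 17955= 6.75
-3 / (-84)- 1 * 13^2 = -4731 / 28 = -168.96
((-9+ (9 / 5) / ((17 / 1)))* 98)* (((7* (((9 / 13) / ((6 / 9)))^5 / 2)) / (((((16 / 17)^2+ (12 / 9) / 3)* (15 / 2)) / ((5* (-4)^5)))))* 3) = 9108485049319488 / 1605842225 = 5672092.13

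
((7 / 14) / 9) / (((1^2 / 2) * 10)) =1 / 90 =0.01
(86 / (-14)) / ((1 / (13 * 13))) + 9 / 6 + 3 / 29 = -420835 / 406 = -1036.54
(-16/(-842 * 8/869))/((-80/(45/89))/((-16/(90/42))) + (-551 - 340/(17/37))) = -18249/11226386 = -0.00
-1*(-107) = 107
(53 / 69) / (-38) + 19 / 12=8197 / 5244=1.56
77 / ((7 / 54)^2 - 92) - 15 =-4247877 / 268223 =-15.84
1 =1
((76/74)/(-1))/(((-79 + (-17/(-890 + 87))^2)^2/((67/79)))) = -529286216970313/3792366098308464966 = -0.00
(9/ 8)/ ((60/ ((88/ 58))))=33/ 1160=0.03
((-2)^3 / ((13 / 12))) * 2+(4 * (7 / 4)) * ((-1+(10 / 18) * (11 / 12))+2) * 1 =-4.20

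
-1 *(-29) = 29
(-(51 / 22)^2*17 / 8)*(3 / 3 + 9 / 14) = -18.76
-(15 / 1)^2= -225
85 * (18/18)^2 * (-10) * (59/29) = -1729.31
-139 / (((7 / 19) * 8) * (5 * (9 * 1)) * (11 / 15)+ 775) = -2641 / 16573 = -0.16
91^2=8281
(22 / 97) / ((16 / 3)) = 33 / 776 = 0.04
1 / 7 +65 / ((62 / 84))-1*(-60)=32161 / 217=148.21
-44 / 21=-2.10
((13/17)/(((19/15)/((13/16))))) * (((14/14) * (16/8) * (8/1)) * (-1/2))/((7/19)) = -2535/238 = -10.65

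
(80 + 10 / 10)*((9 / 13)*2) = 1458 / 13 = 112.15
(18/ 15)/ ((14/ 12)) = 36/ 35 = 1.03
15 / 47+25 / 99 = 2660 / 4653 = 0.57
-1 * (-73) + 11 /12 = 887 /12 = 73.92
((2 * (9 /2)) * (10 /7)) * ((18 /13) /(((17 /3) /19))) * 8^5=3025797120 /1547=1955912.81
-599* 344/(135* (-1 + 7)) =-103028/405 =-254.39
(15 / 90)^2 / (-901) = -1 / 32436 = -0.00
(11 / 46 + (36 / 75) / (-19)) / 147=4673 / 3211950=0.00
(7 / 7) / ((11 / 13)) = 13 / 11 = 1.18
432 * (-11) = -4752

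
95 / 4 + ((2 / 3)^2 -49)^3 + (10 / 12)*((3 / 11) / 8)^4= -114452.87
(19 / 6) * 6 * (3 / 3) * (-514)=-9766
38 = 38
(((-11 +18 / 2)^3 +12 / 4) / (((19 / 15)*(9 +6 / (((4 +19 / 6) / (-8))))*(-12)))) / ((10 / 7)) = 1505 / 15048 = 0.10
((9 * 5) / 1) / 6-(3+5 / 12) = 49 / 12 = 4.08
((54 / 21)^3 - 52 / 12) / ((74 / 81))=351999 / 25382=13.87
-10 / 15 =-0.67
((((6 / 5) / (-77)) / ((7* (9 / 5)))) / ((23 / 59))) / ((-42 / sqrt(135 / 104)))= 59* sqrt(390) / 13537524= 0.00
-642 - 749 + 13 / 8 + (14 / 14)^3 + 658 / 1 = -730.38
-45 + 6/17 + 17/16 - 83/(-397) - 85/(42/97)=-543525079/2267664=-239.69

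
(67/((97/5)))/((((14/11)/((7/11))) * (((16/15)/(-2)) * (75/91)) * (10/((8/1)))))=-6097/1940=-3.14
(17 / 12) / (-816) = -1 / 576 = -0.00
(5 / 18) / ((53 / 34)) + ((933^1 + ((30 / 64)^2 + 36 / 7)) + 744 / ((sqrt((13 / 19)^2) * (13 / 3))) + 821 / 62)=21544104668029 / 17912853504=1202.72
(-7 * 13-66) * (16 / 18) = -1256 / 9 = -139.56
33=33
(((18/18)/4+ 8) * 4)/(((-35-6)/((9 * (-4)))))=28.98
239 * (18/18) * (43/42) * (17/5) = 174709/210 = 831.95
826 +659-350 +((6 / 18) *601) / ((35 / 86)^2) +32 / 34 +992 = 208508057 / 62475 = 3337.46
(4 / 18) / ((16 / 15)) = 5 / 24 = 0.21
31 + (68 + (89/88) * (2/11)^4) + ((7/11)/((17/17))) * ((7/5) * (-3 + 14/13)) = 203687906/2093663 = 97.29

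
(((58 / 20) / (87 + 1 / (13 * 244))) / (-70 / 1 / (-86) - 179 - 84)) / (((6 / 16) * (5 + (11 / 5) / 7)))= -27688388 / 434016502695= -0.00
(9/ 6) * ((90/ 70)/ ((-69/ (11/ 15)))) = -33/ 1610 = -0.02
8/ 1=8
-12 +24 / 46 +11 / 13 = -3179 / 299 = -10.63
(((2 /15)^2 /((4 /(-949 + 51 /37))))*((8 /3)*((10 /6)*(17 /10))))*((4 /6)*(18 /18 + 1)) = -9536864 /224775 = -42.43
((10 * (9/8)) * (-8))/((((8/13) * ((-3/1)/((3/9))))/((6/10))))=39/4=9.75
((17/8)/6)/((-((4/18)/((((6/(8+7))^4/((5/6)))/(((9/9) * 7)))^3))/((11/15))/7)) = -5170176/7476806640625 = -0.00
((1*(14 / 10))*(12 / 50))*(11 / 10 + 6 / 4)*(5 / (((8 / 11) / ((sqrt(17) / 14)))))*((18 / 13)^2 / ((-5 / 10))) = -2673*sqrt(17) / 1625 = -6.78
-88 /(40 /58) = -638 /5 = -127.60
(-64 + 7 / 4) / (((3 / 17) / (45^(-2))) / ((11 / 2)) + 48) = -15521 / 28168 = -0.55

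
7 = 7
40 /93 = 0.43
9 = 9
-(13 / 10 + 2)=-33 / 10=-3.30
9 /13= 0.69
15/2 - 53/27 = 299/54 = 5.54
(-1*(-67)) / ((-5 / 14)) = -938 / 5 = -187.60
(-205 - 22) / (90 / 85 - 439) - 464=-3450621 / 7445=-463.48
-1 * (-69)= 69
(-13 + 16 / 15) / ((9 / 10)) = -358 / 27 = -13.26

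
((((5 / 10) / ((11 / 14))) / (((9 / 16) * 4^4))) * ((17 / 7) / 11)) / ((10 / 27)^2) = 1377 / 193600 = 0.01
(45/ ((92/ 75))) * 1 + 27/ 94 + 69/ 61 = 38.10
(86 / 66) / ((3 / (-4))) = -172 / 99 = -1.74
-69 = -69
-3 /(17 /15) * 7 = -315 /17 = -18.53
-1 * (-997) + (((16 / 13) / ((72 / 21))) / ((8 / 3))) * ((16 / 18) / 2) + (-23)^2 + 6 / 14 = 1250194 / 819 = 1526.49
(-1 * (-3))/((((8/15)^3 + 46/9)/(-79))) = -799875/17762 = -45.03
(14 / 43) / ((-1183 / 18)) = -36 / 7267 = -0.00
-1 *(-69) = 69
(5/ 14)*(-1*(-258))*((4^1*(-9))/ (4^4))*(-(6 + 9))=194.36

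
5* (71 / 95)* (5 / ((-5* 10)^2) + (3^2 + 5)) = 497071 / 9500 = 52.32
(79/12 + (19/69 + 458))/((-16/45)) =-1924515/1472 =-1307.42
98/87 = 1.13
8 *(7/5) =11.20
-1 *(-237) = 237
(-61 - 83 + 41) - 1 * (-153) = 50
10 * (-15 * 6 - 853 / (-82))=-32635 / 41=-795.98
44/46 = 0.96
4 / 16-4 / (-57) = 73 / 228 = 0.32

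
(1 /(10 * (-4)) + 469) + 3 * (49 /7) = 19599 /40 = 489.98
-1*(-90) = 90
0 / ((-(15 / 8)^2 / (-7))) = 0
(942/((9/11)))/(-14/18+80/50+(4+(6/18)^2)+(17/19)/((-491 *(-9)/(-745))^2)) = 194169048210/836281277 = 232.18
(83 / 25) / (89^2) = 0.00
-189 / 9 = -21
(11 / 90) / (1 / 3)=11 / 30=0.37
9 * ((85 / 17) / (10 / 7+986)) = 35 / 768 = 0.05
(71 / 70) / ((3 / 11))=781 / 210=3.72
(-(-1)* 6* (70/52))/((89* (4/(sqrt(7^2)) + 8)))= 49/4628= 0.01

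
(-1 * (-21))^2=441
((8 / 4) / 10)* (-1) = -1 / 5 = -0.20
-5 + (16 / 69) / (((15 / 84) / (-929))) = -417917 / 345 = -1211.35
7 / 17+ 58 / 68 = 43 / 34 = 1.26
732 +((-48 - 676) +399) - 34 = 373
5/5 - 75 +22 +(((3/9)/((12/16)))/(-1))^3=-37972/729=-52.09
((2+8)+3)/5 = 13/5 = 2.60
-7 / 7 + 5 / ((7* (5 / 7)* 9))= -8 / 9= -0.89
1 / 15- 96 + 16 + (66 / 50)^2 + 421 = 642767 / 1875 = 342.81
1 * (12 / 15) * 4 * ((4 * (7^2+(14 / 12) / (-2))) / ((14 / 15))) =664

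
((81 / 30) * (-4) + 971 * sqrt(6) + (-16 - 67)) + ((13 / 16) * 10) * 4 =-613 / 10 + 971 * sqrt(6) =2317.15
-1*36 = -36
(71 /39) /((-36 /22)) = -781 /702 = -1.11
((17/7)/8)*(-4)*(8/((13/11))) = -748/91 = -8.22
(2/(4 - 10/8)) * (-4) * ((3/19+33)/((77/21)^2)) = -181440/25289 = -7.17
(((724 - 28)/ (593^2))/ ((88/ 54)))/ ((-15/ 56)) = -87696/ 19340695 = -0.00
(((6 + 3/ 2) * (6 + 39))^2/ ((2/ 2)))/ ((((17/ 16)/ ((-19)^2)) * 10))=65792250/ 17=3870132.35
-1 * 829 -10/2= -834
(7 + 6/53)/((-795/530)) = -754/159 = -4.74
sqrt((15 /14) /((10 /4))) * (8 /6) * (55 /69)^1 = 0.70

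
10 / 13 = 0.77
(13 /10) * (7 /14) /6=13 /120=0.11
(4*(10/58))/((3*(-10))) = -2/87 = -0.02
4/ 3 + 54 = 166/ 3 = 55.33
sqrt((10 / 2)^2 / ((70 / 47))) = sqrt(3290) / 14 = 4.10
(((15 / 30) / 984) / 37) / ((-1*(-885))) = 0.00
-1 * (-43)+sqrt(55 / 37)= sqrt(2035) / 37+43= 44.22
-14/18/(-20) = 7/180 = 0.04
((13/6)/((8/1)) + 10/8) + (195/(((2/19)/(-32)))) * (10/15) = -1896887/48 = -39518.48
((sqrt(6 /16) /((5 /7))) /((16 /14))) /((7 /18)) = 63 * sqrt(6) /80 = 1.93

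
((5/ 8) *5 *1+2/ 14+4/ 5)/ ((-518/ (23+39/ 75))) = -3417/ 18500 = -0.18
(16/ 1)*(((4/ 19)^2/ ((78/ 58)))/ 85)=7424/ 1196715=0.01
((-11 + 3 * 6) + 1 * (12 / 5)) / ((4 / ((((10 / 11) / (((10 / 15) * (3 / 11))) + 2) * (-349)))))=-114821 / 20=-5741.05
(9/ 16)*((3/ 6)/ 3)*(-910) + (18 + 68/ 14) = -62.46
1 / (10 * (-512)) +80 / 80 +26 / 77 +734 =735.34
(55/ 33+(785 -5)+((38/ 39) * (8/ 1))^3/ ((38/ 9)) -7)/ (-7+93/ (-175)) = -511451150/ 4343469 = -117.75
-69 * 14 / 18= -161 / 3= -53.67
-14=-14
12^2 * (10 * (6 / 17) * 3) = 25920 / 17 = 1524.71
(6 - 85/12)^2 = 169/144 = 1.17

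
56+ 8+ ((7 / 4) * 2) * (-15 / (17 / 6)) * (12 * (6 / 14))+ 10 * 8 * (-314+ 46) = -365012 / 17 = -21471.29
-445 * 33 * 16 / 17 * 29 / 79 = -5073.60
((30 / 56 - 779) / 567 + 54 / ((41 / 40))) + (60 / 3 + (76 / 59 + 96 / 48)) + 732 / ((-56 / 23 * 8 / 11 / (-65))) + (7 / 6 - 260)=4099358280691 / 153616176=26685.72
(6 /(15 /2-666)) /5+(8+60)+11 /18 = 2710753 /39510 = 68.61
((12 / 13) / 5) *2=24 / 65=0.37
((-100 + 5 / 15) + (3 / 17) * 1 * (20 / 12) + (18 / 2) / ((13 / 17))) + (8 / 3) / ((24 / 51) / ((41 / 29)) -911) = -36867275831 / 420829305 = -87.61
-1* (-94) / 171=94 / 171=0.55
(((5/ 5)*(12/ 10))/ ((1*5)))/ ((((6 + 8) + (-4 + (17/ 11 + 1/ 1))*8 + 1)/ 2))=132/ 925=0.14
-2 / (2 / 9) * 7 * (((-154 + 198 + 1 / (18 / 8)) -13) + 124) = -9793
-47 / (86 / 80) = -1880 / 43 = -43.72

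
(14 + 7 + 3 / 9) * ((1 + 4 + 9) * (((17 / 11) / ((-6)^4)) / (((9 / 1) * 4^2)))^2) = 0.00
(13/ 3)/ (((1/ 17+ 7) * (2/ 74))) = 8177/ 360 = 22.71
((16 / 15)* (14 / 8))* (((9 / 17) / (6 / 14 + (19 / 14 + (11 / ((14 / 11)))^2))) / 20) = 1372 / 2123725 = 0.00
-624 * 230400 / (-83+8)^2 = -638976 / 25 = -25559.04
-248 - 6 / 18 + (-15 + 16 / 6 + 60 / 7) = -5294 / 21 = -252.10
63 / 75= 21 / 25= 0.84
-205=-205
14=14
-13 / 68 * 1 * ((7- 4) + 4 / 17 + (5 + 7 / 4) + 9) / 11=-16783 / 50864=-0.33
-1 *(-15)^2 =-225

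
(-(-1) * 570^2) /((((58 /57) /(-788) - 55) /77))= -561838523400 /1235219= -454849.32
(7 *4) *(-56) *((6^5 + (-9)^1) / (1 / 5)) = -60893280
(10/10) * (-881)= -881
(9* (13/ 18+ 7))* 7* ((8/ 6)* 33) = 21406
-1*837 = -837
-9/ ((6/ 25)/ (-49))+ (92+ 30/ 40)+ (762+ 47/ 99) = 1066319/ 396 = 2692.72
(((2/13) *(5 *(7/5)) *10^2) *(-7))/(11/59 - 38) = 578200/29003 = 19.94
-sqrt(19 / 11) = -sqrt(209) / 11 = -1.31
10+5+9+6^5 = 7800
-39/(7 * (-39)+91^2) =-3/616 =-0.00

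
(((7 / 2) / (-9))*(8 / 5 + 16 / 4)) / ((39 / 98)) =-9604 / 1755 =-5.47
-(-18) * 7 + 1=127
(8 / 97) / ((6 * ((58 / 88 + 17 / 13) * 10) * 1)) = 1144 / 1636875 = 0.00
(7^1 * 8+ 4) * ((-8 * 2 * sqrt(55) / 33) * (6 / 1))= -1920 * sqrt(55) / 11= -1294.46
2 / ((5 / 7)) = 2.80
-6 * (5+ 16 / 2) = -78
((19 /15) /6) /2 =19 /180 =0.11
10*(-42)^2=17640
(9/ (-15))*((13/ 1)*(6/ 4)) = -117/ 10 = -11.70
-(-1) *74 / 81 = 74 / 81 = 0.91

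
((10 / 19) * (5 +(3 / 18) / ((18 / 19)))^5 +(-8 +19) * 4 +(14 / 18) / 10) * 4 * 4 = 1395343385984599 / 43620677280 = 31988.12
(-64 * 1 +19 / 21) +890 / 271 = -340385 / 5691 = -59.81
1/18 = 0.06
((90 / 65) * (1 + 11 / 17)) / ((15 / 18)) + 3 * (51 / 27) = 27857 / 3315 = 8.40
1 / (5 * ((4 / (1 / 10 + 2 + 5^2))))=1.36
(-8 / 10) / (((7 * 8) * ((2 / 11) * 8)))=-11 / 1120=-0.01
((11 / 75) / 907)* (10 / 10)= 11 / 68025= 0.00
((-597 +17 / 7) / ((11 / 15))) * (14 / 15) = -8324 / 11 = -756.73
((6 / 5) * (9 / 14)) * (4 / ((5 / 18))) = 1944 / 175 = 11.11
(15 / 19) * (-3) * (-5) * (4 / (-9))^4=6400 / 13851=0.46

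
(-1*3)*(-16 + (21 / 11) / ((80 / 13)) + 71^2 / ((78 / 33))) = -72656847 / 11440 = -6351.12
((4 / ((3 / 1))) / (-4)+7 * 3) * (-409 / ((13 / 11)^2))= -3068318 / 507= -6051.91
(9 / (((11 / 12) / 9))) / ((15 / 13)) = 4212 / 55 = 76.58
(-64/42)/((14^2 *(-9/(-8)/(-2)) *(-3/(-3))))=128/9261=0.01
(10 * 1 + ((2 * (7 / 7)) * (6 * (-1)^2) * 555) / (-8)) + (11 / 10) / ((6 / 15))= -3279 / 4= -819.75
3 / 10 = 0.30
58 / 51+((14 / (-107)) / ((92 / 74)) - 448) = -56099399 / 125511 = -446.97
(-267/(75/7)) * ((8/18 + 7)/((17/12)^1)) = -166964/1275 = -130.95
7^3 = 343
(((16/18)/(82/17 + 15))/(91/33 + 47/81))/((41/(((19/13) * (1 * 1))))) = 127908/267096427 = 0.00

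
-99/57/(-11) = 3/19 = 0.16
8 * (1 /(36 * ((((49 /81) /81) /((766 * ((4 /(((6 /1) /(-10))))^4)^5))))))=160641843200000000000000000000 /234365481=685433036104834909540.28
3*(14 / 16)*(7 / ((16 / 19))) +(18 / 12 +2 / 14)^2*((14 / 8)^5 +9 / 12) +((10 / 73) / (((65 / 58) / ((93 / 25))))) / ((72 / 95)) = 196400499277 / 2857021440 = 68.74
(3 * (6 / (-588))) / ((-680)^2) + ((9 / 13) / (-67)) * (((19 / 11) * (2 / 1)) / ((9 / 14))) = -24107715143 / 434164931200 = -0.06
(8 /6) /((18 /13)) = 26 /27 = 0.96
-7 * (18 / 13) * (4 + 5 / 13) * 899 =-38204.84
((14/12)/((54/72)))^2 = 196/81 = 2.42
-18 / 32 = -0.56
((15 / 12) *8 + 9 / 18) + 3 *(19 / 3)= 59 / 2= 29.50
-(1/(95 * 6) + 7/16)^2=-4012009/20793600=-0.19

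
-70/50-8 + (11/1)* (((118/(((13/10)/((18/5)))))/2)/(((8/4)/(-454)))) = -26518751/65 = -407980.78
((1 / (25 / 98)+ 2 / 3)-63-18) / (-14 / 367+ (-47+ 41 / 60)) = 8413108 / 5103665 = 1.65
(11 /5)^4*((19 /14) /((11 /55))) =278179 /1750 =158.96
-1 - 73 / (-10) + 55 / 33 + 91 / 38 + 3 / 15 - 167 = -156.44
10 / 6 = 1.67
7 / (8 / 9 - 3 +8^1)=63 / 53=1.19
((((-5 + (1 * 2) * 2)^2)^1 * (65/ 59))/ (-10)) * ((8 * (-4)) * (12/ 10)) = 1248/ 295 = 4.23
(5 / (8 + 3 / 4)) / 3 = 4 / 21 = 0.19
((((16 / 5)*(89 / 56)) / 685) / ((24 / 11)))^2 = 958441 / 82771290000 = 0.00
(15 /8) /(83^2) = 15 /55112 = 0.00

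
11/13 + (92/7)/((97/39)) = 54113/8827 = 6.13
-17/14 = -1.21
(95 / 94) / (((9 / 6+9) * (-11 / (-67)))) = 6365 / 10857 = 0.59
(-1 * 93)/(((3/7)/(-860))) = 186620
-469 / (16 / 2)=-469 / 8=-58.62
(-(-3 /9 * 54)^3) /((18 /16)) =5184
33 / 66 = 1 / 2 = 0.50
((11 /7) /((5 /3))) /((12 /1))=11 /140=0.08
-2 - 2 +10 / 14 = -23 / 7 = -3.29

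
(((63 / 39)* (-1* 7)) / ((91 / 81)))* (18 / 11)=-30618 / 1859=-16.47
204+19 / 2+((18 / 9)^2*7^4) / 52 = 10353 / 26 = 398.19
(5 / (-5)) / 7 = -1 / 7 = -0.14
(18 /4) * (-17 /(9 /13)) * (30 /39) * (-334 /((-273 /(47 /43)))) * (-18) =8005980 /3913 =2046.00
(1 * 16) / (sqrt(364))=8 * sqrt(91) / 91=0.84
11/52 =0.21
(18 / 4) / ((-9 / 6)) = -3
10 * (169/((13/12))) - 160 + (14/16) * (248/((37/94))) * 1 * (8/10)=340592/185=1841.04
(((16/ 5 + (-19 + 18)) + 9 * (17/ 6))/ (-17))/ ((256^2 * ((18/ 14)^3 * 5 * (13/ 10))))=-0.00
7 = 7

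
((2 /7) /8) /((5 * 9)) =1 /1260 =0.00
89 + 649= 738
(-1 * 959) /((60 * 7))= -137 /60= -2.28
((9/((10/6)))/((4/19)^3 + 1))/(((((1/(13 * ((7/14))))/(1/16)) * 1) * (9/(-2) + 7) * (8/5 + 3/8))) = 2407509/5469170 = 0.44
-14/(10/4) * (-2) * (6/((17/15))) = 1008/17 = 59.29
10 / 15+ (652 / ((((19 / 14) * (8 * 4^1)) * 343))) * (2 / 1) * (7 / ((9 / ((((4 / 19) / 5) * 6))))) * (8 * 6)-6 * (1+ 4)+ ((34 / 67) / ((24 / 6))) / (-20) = -579321901 / 20317080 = -28.51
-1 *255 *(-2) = 510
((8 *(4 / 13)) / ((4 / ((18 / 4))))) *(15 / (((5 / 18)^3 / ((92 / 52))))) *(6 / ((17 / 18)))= 1564562304 / 71825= 21782.98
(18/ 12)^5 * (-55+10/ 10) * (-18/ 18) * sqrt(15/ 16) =6561 * sqrt(15)/ 64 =397.04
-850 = -850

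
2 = 2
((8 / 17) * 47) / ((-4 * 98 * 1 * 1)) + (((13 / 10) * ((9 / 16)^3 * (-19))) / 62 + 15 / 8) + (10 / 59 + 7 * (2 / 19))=6293674372161 / 2371385999360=2.65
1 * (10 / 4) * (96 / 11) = 21.82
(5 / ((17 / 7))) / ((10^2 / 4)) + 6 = 517 / 85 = 6.08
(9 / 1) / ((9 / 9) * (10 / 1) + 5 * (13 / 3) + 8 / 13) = 351 / 1259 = 0.28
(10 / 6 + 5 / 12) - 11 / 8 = 17 / 24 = 0.71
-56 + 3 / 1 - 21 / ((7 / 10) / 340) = -10253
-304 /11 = -27.64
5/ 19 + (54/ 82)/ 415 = 85588/ 323285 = 0.26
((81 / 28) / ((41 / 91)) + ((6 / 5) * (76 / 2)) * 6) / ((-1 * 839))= -229617 / 687980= -0.33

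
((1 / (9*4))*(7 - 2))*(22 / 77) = 5 / 126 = 0.04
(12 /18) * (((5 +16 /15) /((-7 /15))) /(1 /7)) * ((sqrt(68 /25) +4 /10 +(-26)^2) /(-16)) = 91 * sqrt(17) /60 +153881 /60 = 2570.94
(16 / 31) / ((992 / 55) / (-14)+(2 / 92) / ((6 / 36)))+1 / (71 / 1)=-9741437 / 22566853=-0.43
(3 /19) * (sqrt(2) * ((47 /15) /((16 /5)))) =47 * sqrt(2) /304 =0.22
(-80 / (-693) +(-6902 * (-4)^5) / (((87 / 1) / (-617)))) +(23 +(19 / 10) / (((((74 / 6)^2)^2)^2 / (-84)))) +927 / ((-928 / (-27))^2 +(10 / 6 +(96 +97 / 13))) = -7437408409004535990763604976833 / 148381929436816929310380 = -50123410.83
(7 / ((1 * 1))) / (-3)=-7 / 3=-2.33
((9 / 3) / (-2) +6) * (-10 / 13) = -45 / 13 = -3.46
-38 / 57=-2 / 3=-0.67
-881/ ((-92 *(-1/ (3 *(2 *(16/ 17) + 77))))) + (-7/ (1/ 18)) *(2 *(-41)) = 12614985/ 1564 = 8065.85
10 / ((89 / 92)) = 920 / 89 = 10.34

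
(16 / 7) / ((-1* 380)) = -4 / 665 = -0.01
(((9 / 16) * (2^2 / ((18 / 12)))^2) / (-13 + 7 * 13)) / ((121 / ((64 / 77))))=128 / 363363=0.00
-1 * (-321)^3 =33076161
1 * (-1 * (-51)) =51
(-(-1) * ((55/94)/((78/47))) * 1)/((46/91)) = 385/552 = 0.70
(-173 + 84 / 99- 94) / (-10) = 8783 / 330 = 26.62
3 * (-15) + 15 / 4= -165 / 4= -41.25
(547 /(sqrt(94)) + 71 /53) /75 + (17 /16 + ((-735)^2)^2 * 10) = 547 * sqrt(94) /7050 + 185612180197568711 /63600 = 2918430506251.83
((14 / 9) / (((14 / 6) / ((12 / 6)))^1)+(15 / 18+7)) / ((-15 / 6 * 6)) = -11 / 18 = -0.61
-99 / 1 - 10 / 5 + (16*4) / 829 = -83665 / 829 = -100.92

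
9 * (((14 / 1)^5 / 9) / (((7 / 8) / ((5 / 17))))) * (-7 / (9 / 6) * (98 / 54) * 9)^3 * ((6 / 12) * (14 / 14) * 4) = -1984286933135360 / 12393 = -160113526437.13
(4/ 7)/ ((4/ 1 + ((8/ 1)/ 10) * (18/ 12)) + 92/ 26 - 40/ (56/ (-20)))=65/ 2619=0.02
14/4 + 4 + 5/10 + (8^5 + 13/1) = 32789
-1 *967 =-967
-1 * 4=-4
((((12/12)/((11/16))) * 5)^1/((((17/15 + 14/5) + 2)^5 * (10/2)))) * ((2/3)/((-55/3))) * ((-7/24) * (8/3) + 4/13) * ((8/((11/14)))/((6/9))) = 453600000/8783725513277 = 0.00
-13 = -13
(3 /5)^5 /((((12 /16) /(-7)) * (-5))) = 2268 /15625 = 0.15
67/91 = 0.74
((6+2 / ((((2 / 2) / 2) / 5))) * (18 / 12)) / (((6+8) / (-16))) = -44.57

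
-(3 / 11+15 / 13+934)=-133766 / 143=-935.43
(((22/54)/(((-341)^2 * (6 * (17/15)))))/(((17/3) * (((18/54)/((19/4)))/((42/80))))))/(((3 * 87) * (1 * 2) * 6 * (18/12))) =133/918558672768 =0.00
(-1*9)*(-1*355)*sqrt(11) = 10596.62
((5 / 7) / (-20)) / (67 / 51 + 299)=-51 / 428848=-0.00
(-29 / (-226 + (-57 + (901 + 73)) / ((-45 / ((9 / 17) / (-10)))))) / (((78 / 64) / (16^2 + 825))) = 852692800 / 7456137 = 114.36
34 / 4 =17 / 2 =8.50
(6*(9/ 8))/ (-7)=-27/ 28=-0.96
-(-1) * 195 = 195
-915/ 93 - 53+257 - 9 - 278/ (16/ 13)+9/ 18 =-40.21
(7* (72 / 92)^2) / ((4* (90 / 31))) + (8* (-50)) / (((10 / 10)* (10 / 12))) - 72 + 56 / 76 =-550.89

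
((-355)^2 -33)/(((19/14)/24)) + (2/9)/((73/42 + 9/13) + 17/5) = 2021458015892/907269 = 2228069.09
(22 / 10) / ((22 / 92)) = 46 / 5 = 9.20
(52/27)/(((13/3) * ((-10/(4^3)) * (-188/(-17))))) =-544/2115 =-0.26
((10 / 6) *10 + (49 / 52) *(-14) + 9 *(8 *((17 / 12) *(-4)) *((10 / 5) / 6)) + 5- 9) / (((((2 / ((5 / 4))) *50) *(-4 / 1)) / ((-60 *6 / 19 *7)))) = -223629 / 3952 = -56.59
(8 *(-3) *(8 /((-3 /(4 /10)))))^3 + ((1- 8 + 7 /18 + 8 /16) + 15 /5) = 18870868 /1125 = 16774.10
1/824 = 0.00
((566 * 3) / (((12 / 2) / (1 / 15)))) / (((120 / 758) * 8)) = 107257 / 7200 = 14.90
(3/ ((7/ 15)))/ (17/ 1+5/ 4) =180/ 511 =0.35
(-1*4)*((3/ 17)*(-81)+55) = -2768/ 17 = -162.82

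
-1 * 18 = -18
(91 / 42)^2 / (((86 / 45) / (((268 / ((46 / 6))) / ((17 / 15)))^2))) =15362480250 / 6573883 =2336.90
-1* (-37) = 37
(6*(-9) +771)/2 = 717/2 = 358.50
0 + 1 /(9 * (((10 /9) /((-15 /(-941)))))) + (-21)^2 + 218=1240241 /1882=659.00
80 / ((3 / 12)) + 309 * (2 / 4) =949 / 2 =474.50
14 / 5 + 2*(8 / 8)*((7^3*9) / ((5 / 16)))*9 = 177814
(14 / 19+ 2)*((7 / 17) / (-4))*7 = -637 / 323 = -1.97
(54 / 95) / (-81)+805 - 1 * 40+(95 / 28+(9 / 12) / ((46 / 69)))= 769.51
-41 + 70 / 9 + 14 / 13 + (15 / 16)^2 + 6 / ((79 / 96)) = -56730437 / 2366208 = -23.98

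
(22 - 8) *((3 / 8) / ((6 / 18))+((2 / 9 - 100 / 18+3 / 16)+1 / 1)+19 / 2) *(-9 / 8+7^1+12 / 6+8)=276479 / 192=1439.99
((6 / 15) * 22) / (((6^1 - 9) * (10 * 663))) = -22 / 49725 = -0.00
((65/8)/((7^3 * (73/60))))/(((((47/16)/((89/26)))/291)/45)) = 349636500/1176833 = 297.10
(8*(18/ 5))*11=1584/ 5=316.80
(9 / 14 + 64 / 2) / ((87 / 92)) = 21022 / 609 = 34.52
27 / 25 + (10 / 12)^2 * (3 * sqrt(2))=27 / 25 + 25 * sqrt(2) / 12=4.03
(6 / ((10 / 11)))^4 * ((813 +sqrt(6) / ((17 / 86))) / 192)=16998201 * sqrt(6) / 340000 +321384591 / 40000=8157.08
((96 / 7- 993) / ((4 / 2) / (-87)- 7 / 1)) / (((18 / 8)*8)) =66265 / 8554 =7.75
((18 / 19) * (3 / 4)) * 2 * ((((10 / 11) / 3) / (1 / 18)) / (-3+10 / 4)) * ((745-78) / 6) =-360180 / 209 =-1723.35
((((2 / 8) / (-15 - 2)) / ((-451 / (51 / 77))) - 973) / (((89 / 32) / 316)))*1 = -341678111968 / 3090703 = -110550.29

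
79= 79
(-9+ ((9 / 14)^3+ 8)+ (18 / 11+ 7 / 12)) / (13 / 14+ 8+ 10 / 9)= 403509 / 2727340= 0.15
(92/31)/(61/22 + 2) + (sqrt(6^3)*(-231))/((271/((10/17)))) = 2024/3255 - 13860*sqrt(6)/4607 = -6.75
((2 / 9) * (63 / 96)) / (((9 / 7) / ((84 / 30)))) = 343 / 1080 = 0.32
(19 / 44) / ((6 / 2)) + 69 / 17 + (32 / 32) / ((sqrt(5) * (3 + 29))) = sqrt(5) / 160 + 9431 / 2244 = 4.22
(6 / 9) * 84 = 56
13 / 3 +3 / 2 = 35 / 6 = 5.83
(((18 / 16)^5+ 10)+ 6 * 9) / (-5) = -2156201 / 163840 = -13.16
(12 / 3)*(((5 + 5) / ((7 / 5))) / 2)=100 / 7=14.29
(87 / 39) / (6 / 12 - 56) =-58 / 1443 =-0.04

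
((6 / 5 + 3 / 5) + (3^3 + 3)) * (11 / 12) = 583 / 20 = 29.15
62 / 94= 31 / 47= 0.66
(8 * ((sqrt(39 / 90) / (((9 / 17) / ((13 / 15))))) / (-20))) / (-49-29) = 17 * sqrt(390) / 60750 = 0.01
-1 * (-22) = 22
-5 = -5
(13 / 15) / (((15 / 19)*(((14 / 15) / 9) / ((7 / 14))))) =741 / 140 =5.29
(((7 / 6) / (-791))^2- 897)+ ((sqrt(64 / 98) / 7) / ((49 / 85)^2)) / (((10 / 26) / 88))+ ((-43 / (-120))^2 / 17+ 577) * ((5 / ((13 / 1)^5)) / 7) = -1457488048511227639 / 1624849337442240+ 6612320 * sqrt(2) / 117649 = -817.51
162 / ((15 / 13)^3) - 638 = -66568 / 125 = -532.54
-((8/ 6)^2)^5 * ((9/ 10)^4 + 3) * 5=-798687232/ 2460375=-324.62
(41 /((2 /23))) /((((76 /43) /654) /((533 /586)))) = 7067325759 /44536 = 158687.93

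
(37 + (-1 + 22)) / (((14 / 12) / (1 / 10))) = 174 / 35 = 4.97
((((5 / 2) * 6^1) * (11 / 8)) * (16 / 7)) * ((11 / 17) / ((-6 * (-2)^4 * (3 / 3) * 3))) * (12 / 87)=-0.01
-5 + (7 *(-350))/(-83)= 2035/83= 24.52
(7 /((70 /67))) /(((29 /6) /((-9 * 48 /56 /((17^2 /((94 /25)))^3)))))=-9015158736 /382806758359375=-0.00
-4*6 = -24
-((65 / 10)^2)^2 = -28561 / 16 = -1785.06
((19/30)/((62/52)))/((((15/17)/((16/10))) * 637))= 2584/1708875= 0.00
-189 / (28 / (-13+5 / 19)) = 85.97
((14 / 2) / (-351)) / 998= -7 / 350298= -0.00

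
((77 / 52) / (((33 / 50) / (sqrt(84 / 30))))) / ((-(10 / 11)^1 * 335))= -77 * sqrt(70) / 52260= -0.01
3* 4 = 12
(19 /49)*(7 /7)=19 /49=0.39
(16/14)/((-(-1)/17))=136/7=19.43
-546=-546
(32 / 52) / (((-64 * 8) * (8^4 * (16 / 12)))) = -3 / 13631488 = -0.00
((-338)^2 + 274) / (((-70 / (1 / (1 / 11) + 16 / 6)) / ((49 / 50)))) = -21911.11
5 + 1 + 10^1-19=-3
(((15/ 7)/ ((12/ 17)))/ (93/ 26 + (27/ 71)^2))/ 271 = 5570305/ 1850587998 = 0.00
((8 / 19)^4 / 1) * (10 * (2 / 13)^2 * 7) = 1146880 / 22024249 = 0.05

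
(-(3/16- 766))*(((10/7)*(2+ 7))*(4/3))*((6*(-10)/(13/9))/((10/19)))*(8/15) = -50286312/91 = -552596.84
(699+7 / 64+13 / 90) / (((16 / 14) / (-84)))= -98678699 / 1920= -51395.16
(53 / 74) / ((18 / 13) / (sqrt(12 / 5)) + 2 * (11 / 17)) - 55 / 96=73736729 / 151958112 - 597363 * sqrt(15) / 3165794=-0.25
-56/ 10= -28/ 5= -5.60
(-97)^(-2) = 1/9409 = 0.00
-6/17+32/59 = 190/1003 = 0.19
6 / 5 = 1.20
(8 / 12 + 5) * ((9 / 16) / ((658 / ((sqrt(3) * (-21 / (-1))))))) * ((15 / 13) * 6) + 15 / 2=6885 * sqrt(3) / 9776 + 15 / 2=8.72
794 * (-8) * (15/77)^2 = -1429200/5929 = -241.05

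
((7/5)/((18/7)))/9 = 49/810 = 0.06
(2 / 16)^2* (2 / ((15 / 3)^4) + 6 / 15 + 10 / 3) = 0.06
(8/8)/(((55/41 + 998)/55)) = 2255/40973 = 0.06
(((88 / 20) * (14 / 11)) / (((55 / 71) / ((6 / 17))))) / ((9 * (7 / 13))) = 7384 / 14025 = 0.53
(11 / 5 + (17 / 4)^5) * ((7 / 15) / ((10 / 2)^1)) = 16591281 / 128000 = 129.62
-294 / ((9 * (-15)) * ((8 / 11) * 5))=539 / 900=0.60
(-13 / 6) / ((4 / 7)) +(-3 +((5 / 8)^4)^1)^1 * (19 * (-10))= 3300659 / 6144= 537.22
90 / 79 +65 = 5225 / 79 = 66.14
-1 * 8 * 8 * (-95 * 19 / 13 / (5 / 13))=23104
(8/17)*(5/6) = 20/51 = 0.39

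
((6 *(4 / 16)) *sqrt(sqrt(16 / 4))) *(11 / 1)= 33 *sqrt(2) / 2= 23.33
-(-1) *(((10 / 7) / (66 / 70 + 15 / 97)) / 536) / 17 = 2425 / 16975656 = 0.00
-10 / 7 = -1.43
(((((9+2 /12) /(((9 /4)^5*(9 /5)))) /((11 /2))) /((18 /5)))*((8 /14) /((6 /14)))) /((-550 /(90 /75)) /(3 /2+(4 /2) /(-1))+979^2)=256000 /41297201816211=0.00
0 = 0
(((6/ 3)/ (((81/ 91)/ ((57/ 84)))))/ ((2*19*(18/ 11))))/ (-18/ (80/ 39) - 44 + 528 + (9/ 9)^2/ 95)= 1045/ 20253807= 0.00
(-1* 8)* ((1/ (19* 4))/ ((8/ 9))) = -9/ 76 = -0.12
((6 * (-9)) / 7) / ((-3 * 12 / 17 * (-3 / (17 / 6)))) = -289 / 84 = -3.44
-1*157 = -157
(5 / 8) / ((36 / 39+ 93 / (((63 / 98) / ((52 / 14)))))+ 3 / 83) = 16185 / 13939624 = 0.00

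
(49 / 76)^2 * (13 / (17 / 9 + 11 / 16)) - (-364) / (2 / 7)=1276.10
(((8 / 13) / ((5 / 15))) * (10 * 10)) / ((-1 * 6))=-400 / 13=-30.77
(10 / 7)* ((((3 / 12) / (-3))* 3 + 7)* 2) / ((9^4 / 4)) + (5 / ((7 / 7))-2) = 3.01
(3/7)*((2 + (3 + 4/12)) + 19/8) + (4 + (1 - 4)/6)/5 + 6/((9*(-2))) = 3083/840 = 3.67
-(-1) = 1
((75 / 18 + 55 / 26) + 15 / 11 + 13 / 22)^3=352943569763 / 631628712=558.78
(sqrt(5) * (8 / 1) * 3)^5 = 199065600 * sqrt(5) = 445124213.58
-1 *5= -5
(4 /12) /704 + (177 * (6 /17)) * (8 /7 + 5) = 96446711 /251328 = 383.75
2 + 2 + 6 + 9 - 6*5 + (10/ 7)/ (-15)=-233/ 21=-11.10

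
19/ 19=1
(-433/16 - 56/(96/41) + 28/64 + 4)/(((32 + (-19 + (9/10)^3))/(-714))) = 2420.48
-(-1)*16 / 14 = 8 / 7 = 1.14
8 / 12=2 / 3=0.67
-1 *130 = -130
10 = 10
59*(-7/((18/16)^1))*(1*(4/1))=-13216/9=-1468.44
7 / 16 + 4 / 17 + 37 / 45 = 18299 / 12240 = 1.50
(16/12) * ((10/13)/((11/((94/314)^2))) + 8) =112882184/10574421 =10.68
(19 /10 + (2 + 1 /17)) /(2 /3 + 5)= 2019 /2890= 0.70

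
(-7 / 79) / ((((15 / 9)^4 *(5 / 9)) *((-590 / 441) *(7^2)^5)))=6561 / 119954185093750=0.00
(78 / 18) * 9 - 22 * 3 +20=-7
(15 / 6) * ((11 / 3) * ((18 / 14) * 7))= 165 / 2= 82.50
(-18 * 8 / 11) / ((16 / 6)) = -54 / 11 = -4.91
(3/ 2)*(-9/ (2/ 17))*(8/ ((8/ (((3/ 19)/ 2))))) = -1377/ 152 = -9.06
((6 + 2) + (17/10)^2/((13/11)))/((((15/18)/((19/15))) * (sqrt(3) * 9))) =1.02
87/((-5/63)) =-5481/5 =-1096.20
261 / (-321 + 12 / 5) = -145 / 177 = -0.82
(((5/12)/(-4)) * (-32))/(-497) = -10/1491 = -0.01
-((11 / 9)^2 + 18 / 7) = -2305 / 567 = -4.07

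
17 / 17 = 1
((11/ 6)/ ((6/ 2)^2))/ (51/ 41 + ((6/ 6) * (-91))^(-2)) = 3734731/ 22808088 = 0.16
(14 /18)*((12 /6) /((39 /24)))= 112 /117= 0.96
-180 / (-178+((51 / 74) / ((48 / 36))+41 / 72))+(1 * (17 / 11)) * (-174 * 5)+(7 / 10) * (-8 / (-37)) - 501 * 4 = -1605220132718 / 479545715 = -3347.38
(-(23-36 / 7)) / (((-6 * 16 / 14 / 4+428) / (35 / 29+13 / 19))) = -65125 / 822092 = -0.08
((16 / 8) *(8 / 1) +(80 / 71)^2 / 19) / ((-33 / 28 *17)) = -43088192 / 53732019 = -0.80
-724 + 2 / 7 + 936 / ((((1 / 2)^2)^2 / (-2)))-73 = -215241 / 7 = -30748.71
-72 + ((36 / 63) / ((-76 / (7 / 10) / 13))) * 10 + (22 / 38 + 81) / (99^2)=-13533631 / 186219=-72.68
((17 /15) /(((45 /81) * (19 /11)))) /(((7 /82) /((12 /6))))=92004 /3325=27.67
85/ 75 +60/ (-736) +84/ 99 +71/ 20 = 55157/ 10120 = 5.45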